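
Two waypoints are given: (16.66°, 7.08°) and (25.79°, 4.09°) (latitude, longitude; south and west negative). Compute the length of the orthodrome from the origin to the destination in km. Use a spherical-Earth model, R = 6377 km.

1062 km

Haversine: a = sin²(Δφ/2)+cos φ₁ cos φ₂ sin²(Δλ/2) = 0.00692;  σ = 2·atan2(√a,√(1−a))
σ = 9.545° → d = Rσ = 6377·0.16659 = 1062 km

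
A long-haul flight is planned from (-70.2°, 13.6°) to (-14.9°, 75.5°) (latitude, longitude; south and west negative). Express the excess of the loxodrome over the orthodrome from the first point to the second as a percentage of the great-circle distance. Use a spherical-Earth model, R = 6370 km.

2.6%

Great circle: σ = 1.1635 rad → d_gc = Rσ = 7411.6 km
Rhumb: Δφ = +0.9652, Δλ = +1.0804, Δψ = +1.4826, q = Δφ/Δψ = 0.6510 → d_rh = R√(Δφ²+q²Δλ²) = 7607.2 km
Excess = (7607.2 − 7411.6) / 7411.6 = 195.6 / 7411.6 = 2.64% ≈ 2.6%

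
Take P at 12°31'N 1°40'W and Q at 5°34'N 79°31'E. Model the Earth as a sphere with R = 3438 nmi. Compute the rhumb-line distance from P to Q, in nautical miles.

Rhumb course C = atan2(Δλ, Δψ) with Δψ = ln[tan(π/4+φ₂/2)/tan(π/4+φ₁/2)] = -0.1229, Δλ = +1.4169 → C = 94.96°
d = R·|Δφ| / |cos C| = 3438·0.12130 / 0.08642 = 4826 nmi

4826 nmi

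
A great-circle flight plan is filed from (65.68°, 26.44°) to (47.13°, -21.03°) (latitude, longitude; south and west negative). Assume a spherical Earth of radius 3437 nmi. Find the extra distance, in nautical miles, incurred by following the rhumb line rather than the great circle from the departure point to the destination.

38 nmi

Great circle: cos σ = sin φ₁ sin φ₂ + cos φ₁ cos φ₂ cos Δλ,  σ = 0.5409 rad → d_gc = 1859.0 nmi
Rhumb line: Δψ = -0.5999, q = Δφ/Δψ = 0.5397, d_rh = R√(Δφ²+q²Δλ²) = 1897.3 nmi
Excess = 1897.3 − 1859.0 = 38.3 ≈ 38 nmi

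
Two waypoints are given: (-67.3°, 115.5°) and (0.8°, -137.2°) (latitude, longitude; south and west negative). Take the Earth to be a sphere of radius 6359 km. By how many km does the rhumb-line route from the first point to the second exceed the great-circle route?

751 km

Great circle: cos σ = sin φ₁ sin φ₂ + cos φ₁ cos φ₂ cos Δλ,  σ = 1.6988 rad → d_gc = 10802.5 km
Rhumb line: Δψ = +1.6198, q = Δφ/Δψ = 0.7338, d_rh = R√(Δφ²+q²Δλ²) = 11553.6 km
Excess = 11553.6 − 10802.5 = 751.1 ≈ 751 km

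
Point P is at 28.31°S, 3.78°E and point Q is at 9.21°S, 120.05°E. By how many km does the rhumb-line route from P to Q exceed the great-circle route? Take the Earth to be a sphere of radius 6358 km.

348 km

Great circle: cos σ = sin φ₁ sin φ₂ + cos φ₁ cos φ₂ cos Δλ,  σ = 1.8847 rad → d_gc = 11982.7 km
Rhumb line: Δψ = +0.3541, q = Δφ/Δψ = 0.9415, d_rh = R√(Δφ²+q²Δλ²) = 12330.4 km
Excess = 12330.4 − 11982.7 = 347.7 ≈ 348 km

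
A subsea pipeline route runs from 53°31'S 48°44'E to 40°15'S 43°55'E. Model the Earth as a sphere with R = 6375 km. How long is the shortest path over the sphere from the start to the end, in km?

1520 km

cos σ = sin φ₁ sin φ₂ + cos φ₁ cos φ₂ cos Δλ
      = sin(-53.52°)sin(-40.25°) + cos(-53.52°)cos(-40.25°)cos(-4.82°) = 0.9717
σ = 13.661° → d = Rσ = 6375·0.23843 = 1520 km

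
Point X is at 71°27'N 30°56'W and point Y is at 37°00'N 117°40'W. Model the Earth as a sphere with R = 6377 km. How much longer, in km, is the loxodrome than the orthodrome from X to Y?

Great circle: cos σ = sin φ₁ sin φ₂ + cos φ₁ cos φ₂ cos Δλ,  σ = 0.9459 rad → d_gc = 6031.9 km
Rhumb line: Δψ = -1.1161, q = Δφ/Δψ = 0.5387, d_rh = R√(Δφ²+q²Δλ²) = 6461.1 km
Excess = 6461.1 − 6031.9 = 429.2 ≈ 429 km

429 km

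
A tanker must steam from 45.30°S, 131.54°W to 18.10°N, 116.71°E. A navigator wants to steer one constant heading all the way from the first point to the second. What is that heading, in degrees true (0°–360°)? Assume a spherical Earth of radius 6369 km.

301.8°

Δψ = ln[tan(π/4+φ₂/2)/tan(π/4+φ₁/2)] = +1.2101
Δλ = -1.9504 rad (taken the short way round)
course = atan2(Δλ, Δψ) = 301.82°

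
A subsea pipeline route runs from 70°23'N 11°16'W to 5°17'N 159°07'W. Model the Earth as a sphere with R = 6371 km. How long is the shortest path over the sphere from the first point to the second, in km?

11266 km

Haversine: a = sin²(Δφ/2)+cos φ₁ cos φ₂ sin²(Δλ/2) = 0.59815;  σ = 2·atan2(√a,√(1−a))
σ = 101.321° → d = Rσ = 6371·1.76838 = 11266 km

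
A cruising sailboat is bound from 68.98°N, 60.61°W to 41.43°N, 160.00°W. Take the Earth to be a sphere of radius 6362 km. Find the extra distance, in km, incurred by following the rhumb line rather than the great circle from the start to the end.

Great circle: cos σ = sin φ₁ sin φ₂ + cos φ₁ cos φ₂ cos Δλ,  σ = 0.9597 rad → d_gc = 6105.4 km
Rhumb line: Δψ = -0.8888, q = Δφ/Δψ = 0.5410, d_rh = R√(Δφ²+q²Δλ²) = 6708.8 km
Excess = 6708.8 − 6105.4 = 603.4 ≈ 603 km

603 km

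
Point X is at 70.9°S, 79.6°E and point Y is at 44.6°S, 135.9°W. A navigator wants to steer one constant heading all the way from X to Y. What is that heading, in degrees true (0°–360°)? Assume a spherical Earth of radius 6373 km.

70.1°

Δψ = ln[tan(π/4+φ₂/2)/tan(π/4+φ₁/2)] = +0.9108
Δλ = +2.5220 rad (taken the short way round)
course = atan2(Δλ, Δψ) = 70.14°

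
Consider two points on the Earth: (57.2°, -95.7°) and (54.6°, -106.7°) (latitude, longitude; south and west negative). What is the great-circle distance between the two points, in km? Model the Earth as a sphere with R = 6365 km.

742 km

Haversine: a = sin²(Δφ/2)+cos φ₁ cos φ₂ sin²(Δλ/2) = 0.00340;  σ = 2·atan2(√a,√(1−a))
σ = 6.683° → d = Rσ = 6365·0.11664 = 742 km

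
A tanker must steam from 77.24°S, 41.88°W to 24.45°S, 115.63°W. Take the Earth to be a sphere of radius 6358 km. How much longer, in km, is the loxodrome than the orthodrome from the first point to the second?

323 km

Great circle: cos σ = sin φ₁ sin φ₂ + cos φ₁ cos φ₂ cos Δλ,  σ = 1.0929 rad → d_gc = 6948.5 km
Rhumb line: Δψ = +1.7506, q = Δφ/Δψ = 0.5263, d_rh = R√(Δφ²+q²Δλ²) = 7271.1 km
Excess = 7271.1 − 6948.5 = 322.6 ≈ 323 km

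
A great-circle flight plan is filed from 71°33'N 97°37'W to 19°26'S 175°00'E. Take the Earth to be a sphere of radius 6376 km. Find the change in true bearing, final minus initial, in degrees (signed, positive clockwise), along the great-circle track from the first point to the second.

Initial bearing θ₁ = atan2(sin Δλ cos φ₂, cos φ₁ sin φ₂ − sin φ₁ cos φ₂ cos Δλ) = 261.18°
Final bearing θ₂ = (initial bearing from the destination back to the start) + 180° = 199.37°
Δθ = θ₂ − θ₁ = -61.8°

-61.8°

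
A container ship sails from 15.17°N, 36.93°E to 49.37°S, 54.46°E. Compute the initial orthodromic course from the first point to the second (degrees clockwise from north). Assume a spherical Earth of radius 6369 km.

167.6°

N = sin Δλ·cos φ₂ = +0.1961;  D = cos φ₁ sin φ₂ − sin φ₁ cos φ₂ cos Δλ = -0.8950
initial course = atan2(N, D) = 167.64°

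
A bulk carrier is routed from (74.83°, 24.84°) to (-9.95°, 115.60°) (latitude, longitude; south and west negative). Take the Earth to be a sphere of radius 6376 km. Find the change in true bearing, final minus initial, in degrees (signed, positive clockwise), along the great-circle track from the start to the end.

+72.7°

At departure: θ₁ = atan2(sin Δλ cos φ₂, cos φ₁ sin φ₂ − sin φ₁ cos φ₂ cos Δλ) = 91.90°
At arrival: θ₂ = atan2(sin Δλ cos φ₁, −cos φ₂ sin φ₁ + sin φ₂ cos φ₁ cos Δλ) = 164.60°
Δθ = θ₂ − θ₁ = +72.7°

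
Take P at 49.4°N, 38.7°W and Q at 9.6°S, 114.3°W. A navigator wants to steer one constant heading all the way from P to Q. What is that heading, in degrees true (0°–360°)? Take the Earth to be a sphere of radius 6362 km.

228.6°

Meridional parts: M(φ₁)=+0.9945, M(φ₂)=-0.1683 → ΔM = -1.1628;  Δλ = -1.3195 rad
tan C = Δλ / ΔM = +1.1347 → C = 228.61°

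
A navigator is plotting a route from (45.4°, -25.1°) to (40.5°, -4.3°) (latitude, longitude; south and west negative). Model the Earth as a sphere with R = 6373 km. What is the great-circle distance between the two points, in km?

cos σ = sin φ₁ sin φ₂ + cos φ₁ cos φ₂ cos Δλ
      = sin(45.40°)sin(40.50°) + cos(45.40°)cos(40.50°)cos(20.80°) = 0.9615
σ = 15.941° → d = Rσ = 6373·0.27821 = 1773 km

1773 km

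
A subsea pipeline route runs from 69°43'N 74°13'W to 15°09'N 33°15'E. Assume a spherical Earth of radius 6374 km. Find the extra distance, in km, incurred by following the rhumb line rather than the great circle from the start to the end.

824 km

Great circle: cos σ = sin φ₁ sin φ₂ + cos φ₁ cos φ₂ cos Δλ,  σ = 1.4256 rad → d_gc = 9086.65 km
Rhumb line: Δψ = -1.4535, q = Δφ/Δψ = 0.6552, d_rh = R√(Δφ²+q²Δλ²) = 9910.22 km
Excess = 9910.22 − 9086.65 = 823.57 ≈ 824 km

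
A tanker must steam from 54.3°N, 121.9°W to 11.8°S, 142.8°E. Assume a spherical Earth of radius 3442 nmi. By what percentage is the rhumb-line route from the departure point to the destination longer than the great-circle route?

2.6%

Great circle: σ = 1.7914 rad → d_gc = Rσ = 6166.0 nmi
Rhumb: Δφ = -1.1537, Δλ = -1.6633, Δψ = -1.3405, q = Δφ/Δψ = 0.8606 → d_rh = R√(Δφ²+q²Δλ²) = 6328.0 nmi
Excess = (6328.0 − 6166.0) / 6166.0 = 162.0 / 6166.0 = 2.63% ≈ 2.6%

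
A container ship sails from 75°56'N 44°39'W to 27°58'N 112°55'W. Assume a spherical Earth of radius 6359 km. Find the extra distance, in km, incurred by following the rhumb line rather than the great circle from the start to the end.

Great circle: cos σ = sin φ₁ sin φ₂ + cos φ₁ cos φ₂ cos Δλ,  σ = 1.0070 rad → d_gc = 6403.6 km
Rhumb line: Δψ = -1.5838, q = Δφ/Δψ = 0.5286, d_rh = R√(Δφ²+q²Δλ²) = 6661.8 km
Excess = 6661.8 − 6403.6 = 258.2 ≈ 258 km

258 km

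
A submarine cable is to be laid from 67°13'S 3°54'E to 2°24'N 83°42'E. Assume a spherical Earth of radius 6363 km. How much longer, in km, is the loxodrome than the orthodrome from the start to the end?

328 km

Great circle: cos σ = sin φ₁ sin φ₂ + cos φ₁ cos φ₂ cos Δλ,  σ = 1.5409 rad → d_gc = 9804.6 km
Rhumb line: Δψ = +1.6439, q = Δφ/Δψ = 0.7391, d_rh = R√(Δφ²+q²Δλ²) = 10132.9 km
Excess = 10132.9 − 9804.6 = 328.3 ≈ 328 km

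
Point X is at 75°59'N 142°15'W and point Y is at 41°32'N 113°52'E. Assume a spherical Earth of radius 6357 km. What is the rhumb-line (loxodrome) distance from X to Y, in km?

6567 km

Δψ = ln[tan(π/4+φ₂/2)/tan(π/4+φ₁/2)] = -1.2979;  Δφ = -0.6013 rad,  Δλ = -1.8131 rad
q = Δφ/Δψ = 0.4633
d = R·√(Δφ² + q²Δλ²) = 6357·1.03298 = 6567 km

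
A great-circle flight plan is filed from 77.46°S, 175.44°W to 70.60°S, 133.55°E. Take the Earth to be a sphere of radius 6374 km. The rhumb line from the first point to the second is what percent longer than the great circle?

3.1%

Great circle: σ = 0.2611 rad → d_gc = Rσ = 1664.5 km
Rhumb: Δφ = +0.1197, Δλ = -0.8903, Δψ = +0.4420, q = Δφ/Δψ = 0.2709 → d_rh = R√(Δφ²+q²Δλ²) = 1716.3 km
Excess = (1716.3 − 1664.5) / 1664.5 = 51.8 / 1664.5 = 3.11% ≈ 3.1%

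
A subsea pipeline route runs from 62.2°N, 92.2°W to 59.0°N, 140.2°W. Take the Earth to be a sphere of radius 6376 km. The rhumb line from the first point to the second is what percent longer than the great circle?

2.3%

Great circle: σ = 0.4054 rad → d_gc = Rσ = 2584.5 km
Rhumb: Δφ = -0.0559, Δλ = -0.8378, Δψ = -0.1139, q = Δφ/Δψ = 0.4904 → d_rh = R√(Δφ²+q²Δλ²) = 2643.8 km
Excess = (2643.8 − 2584.5) / 2584.5 = 59.3 / 2584.5 = 2.29% ≈ 2.3%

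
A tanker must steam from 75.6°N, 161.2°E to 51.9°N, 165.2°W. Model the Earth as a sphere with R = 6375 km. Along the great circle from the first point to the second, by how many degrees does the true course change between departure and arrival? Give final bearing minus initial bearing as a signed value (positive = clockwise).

Initial bearing θ₁ = atan2(sin Δλ cos φ₂, cos φ₁ sin φ₂ − sin φ₁ cos φ₂ cos Δλ) = 131.50°
Final bearing θ₂ = (initial bearing from the destination back to the start) + 180° = 162.43°
Δθ = θ₂ − θ₁ = +30.9°

+30.9°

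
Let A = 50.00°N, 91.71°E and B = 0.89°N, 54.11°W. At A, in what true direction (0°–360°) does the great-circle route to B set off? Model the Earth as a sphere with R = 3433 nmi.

318.9°

N = sin Δλ·cos φ₂ = -0.5617;  D = cos φ₁ sin φ₂ − sin φ₁ cos φ₂ cos Δλ = +0.6436
initial course = atan2(N, D) = 318.89°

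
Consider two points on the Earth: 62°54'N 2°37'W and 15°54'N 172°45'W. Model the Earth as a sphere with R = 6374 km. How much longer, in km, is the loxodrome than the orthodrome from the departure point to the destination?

Great circle: cos σ = sin φ₁ sin φ₂ + cos φ₁ cos φ₂ cos Δλ,  σ = 1.7597 rad → d_gc = 11216.1 km
Rhumb line: Δψ = -1.1418, q = Δφ/Δψ = 0.7184, d_rh = R√(Δφ²+q²Δλ²) = 14568.2 km
Excess = 14568.2 − 11216.1 = 3352.1 ≈ 3352 km

3352 km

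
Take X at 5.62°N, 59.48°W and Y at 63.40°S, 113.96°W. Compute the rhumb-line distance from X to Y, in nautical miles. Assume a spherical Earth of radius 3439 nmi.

4868 nmi

Δψ = ln[tan(π/4+φ₂/2)/tan(π/4+φ₁/2)] = -1.5405;  Δφ = -1.2046 rad,  Δλ = -0.9509 rad
q = Δφ/Δψ = 0.7820
d = R·√(Δφ² + q²Δλ²) = 3439·1.41561 = 4868 nmi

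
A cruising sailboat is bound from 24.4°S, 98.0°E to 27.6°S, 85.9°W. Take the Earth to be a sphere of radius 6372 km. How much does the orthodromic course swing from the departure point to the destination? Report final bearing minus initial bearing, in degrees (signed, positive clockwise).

-171.1°

At departure: θ₁ = atan2(sin Δλ cos φ₂, cos φ₁ sin φ₂ − sin φ₁ cos φ₂ cos Δλ) = 175.62°
At arrival: θ₂ = atan2(sin Δλ cos φ₁, −cos φ₂ sin φ₁ + sin φ₂ cos φ₁ cos Δλ) = 4.50°
Δθ = θ₂ − θ₁ = -171.1°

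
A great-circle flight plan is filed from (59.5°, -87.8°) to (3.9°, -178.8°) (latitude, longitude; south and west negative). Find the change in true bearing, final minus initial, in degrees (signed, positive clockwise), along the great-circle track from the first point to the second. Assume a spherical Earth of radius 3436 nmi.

At departure: θ₁ = atan2(sin Δλ cos φ₂, cos φ₁ sin φ₂ − sin φ₁ cos φ₂ cos Δλ) = 272.84°
At arrival: θ₂ = atan2(sin Δλ cos φ₁, −cos φ₂ sin φ₁ + sin φ₂ cos φ₁ cos Δλ) = 210.54°
Δθ = θ₂ − θ₁ = -62.3°

-62.3°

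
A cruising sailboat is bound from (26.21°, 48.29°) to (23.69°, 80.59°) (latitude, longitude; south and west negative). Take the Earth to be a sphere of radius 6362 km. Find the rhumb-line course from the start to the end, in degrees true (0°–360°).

Meridional parts: M(φ₁)=+0.4743, M(φ₂)=+0.4258 → ΔM = -0.0485;  Δλ = +0.5637 rad
tan C = Δλ / ΔM = -11.6199 → C = 94.92°

94.9°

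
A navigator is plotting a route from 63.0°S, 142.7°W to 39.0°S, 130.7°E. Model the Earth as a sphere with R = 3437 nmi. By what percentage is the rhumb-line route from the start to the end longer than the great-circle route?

6.6%

Great circle: σ = 0.9500 rad → d_gc = Rσ = 3265.3 nmi
Rhumb: Δφ = +0.4189, Δλ = -1.5115, Δψ = +0.6865, q = Δφ/Δψ = 0.6102 → d_rh = R√(Δφ²+q²Δλ²) = 3481.4 nmi
Excess = (3481.4 − 3265.3) / 3265.3 = 216.1 / 3265.3 = 6.62% ≈ 6.6%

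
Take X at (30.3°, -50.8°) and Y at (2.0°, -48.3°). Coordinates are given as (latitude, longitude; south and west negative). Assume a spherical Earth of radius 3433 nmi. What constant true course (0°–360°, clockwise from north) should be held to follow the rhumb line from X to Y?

175.2°

Δψ = ln[tan(π/4+φ₂/2)/tan(π/4+φ₁/2)] = -0.5204
Δλ = +0.0436 rad (taken the short way round)
course = atan2(Δλ, Δψ) = 175.21°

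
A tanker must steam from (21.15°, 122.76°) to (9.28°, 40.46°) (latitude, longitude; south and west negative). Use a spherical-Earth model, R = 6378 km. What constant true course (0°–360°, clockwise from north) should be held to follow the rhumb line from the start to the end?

Δψ = ln[tan(π/4+φ₂/2)/tan(π/4+φ₁/2)] = -0.2151
Δλ = -1.4364 rad (taken the short way round)
course = atan2(Δλ, Δψ) = 261.48°

261.5°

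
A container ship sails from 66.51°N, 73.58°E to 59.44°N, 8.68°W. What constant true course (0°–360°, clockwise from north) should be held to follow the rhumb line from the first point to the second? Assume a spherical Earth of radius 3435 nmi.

259.2°

Δψ = ln[tan(π/4+φ₂/2)/tan(π/4+φ₁/2)] = -0.2731
Δλ = -1.4357 rad (taken the short way round)
course = atan2(Δλ, Δψ) = 259.23°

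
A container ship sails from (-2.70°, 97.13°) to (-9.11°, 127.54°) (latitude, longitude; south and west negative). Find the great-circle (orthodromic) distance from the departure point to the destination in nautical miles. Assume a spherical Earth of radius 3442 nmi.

Haversine: a = sin²(Δφ/2)+cos φ₁ cos φ₂ sin²(Δλ/2) = 0.07097;  σ = 2·atan2(√a,√(1−a))
σ = 30.901° → d = Rσ = 3442·0.53932 = 1856 nmi

1856 nmi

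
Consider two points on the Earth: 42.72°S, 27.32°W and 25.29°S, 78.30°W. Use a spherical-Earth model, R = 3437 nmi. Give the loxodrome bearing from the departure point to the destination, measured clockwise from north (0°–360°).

Meridional parts: M(φ₁)=-0.8262, M(φ₂)=-0.4565 → ΔM = +0.3697;  Δλ = -0.8898 rad
tan C = Δλ / ΔM = -2.4067 → C = 292.56°

292.6°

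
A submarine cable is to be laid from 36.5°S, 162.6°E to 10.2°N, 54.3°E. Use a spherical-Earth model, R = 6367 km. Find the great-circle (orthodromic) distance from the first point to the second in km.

Haversine: a = sin²(Δφ/2)+cos φ₁ cos φ₂ sin²(Δλ/2) = 0.67687;  σ = 2·atan2(√a,√(1−a))
σ = 110.717° → d = Rσ = 6367·1.93237 = 12303 km

12303 km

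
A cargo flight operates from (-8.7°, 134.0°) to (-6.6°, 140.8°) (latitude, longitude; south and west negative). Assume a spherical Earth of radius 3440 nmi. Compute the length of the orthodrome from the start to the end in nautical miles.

424 nmi

cos σ = sin φ₁ sin φ₂ + cos φ₁ cos φ₂ cos Δλ
      = sin(-8.70°)sin(-6.60°) + cos(-8.70°)cos(-6.60°)cos(6.80°) = 0.9924
σ = 7.059° → d = Rσ = 3440·0.12320 = 424 nmi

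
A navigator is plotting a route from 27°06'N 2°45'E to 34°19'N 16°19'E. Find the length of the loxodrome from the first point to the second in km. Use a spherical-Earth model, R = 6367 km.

Δψ = ln[tan(π/4+φ₂/2)/tan(π/4+φ₁/2)] = +0.1467;  Δφ = +0.1260 rad,  Δλ = +0.2368 rad
q = Δφ/Δψ = 0.8588
d = R·√(Δφ² + q²Δλ²) = 6367·0.23920 = 1523 km

1523 km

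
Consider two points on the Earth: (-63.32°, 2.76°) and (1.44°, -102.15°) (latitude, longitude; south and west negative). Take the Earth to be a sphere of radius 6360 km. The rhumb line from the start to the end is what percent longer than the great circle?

Great circle: σ = 1.7092 rad → d_gc = Rσ = 10870.4 km
Rhumb: Δφ = +1.1303, Δλ = -1.8310, Δψ = +1.4643, q = Δφ/Δψ = 0.7719 → d_rh = R√(Δφ²+q²Δλ²) = 11509.8 km
Excess = (11509.8 − 10870.4) / 10870.4 = 639.4 / 10870.4 = 5.88% ≈ 5.9%

5.9%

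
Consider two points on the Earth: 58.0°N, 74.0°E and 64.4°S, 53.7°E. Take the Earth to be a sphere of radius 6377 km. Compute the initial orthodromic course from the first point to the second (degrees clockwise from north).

N = sin Δλ·cos φ₂ = -0.1499;  D = cos φ₁ sin φ₂ − sin φ₁ cos φ₂ cos Δλ = -0.8216
initial course = atan2(N, D) = 190.34°

190.3°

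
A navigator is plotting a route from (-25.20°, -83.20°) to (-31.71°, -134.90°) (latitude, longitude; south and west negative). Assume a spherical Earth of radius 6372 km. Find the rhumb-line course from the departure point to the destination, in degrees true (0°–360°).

Meridional parts: M(φ₁)=-0.4547, M(φ₂)=-0.5841 → ΔM = -0.1293;  Δλ = -0.9023 rad
tan C = Δλ / ΔM = +6.9762 → C = 261.84°

261.8°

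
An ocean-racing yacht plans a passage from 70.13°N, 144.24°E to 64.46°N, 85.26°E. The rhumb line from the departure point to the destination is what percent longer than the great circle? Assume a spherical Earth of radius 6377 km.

Great circle: σ = 0.3922 rad → d_gc = Rσ = 2500.8 km
Rhumb: Δφ = -0.0990, Δλ = -1.0294, Δψ = -0.2577, q = Δφ/Δψ = 0.3840 → d_rh = R√(Δφ²+q²Δλ²) = 2598.7 km
Excess = (2598.7 − 2500.8) / 2500.8 = 97.9 / 2500.8 = 3.91% ≈ 3.9%

3.9%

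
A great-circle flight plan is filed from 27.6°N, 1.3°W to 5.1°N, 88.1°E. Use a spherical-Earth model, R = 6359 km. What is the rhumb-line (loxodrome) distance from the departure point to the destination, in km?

9773 km

Δψ = ln[tan(π/4+φ₂/2)/tan(π/4+φ₁/2)] = -0.4124;  Δφ = -0.3927 rad,  Δλ = +1.5603 rad
q = Δφ/Δψ = 0.9523
d = R·√(Δφ² + q²Δλ²) = 6359·1.53691 = 9773 km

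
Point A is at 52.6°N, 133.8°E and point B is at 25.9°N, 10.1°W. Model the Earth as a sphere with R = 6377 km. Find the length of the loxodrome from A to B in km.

12494 km

Δψ = ln[tan(π/4+φ₂/2)/tan(π/4+φ₁/2)] = -0.6150;  Δφ = -0.4660 rad,  Δλ = -2.5115 rad
q = Δφ/Δψ = 0.7577
d = R·√(Δφ² + q²Δλ²) = 6377·1.95924 = 12494 km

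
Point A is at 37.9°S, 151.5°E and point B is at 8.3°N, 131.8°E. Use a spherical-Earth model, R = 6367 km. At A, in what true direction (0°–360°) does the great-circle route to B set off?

334.1°

N = sin Δλ·cos φ₂ = -0.3336;  D = cos φ₁ sin φ₂ − sin φ₁ cos φ₂ cos Δλ = +0.6862
initial course = atan2(N, D) = 334.07°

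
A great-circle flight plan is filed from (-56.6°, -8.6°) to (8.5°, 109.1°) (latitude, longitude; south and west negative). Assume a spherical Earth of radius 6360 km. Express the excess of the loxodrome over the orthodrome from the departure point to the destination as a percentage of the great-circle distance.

5.6%

Great circle: σ = 1.9568 rad → d_gc = Rσ = 12445.1 km
Rhumb: Δφ = +1.1362, Δλ = +2.0543, Δψ = +1.3528, q = Δφ/Δψ = 0.8399 → d_rh = R√(Δφ²+q²Δλ²) = 13138.8 km
Excess = (13138.8 − 12445.1) / 12445.1 = 693.7 / 12445.1 = 5.57% ≈ 5.6%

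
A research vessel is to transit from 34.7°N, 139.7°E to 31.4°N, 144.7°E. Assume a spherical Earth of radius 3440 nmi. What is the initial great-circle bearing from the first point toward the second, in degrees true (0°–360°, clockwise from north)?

N = sin Δλ·cos φ₂ = +0.0744;  D = cos φ₁ sin φ₂ − sin φ₁ cos φ₂ cos Δλ = -0.0557
initial course = atan2(N, D) = 126.83°

126.8°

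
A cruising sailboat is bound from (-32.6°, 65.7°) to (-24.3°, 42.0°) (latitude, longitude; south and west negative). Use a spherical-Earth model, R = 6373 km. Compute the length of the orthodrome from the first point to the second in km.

cos σ = sin φ₁ sin φ₂ + cos φ₁ cos φ₂ cos Δλ
      = sin(-32.60°)sin(-24.30°) + cos(-32.60°)cos(-24.30°)cos(-23.70°) = 0.9248
σ = 22.366° → d = Rσ = 6373·0.39036 = 2488 km

2488 km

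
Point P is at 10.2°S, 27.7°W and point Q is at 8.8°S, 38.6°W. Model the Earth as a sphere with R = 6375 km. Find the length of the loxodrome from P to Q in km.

Rhumb course C = atan2(Δλ, Δψ) with Δψ = ln[tan(π/4+φ₂/2)/tan(π/4+φ₁/2)] = +0.0248, Δλ = -0.1902 → C = 277.42°
d = R·|Δφ| / |cos C| = 6375·0.02443 / 0.12914 = 1206 km

1206 km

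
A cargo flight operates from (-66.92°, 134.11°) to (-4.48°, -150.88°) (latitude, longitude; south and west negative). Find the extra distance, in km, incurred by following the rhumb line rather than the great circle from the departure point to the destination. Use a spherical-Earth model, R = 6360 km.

287 km

Great circle: cos σ = sin φ₁ sin φ₂ + cos φ₁ cos φ₂ cos Δλ,  σ = 1.3970 rad → d_gc = 8884.8 km
Rhumb line: Δψ = +1.5105, q = Δφ/Δψ = 0.7215, d_rh = R√(Δφ²+q²Δλ²) = 9172.0 km
Excess = 9172.0 − 8884.8 = 287.2 ≈ 287 km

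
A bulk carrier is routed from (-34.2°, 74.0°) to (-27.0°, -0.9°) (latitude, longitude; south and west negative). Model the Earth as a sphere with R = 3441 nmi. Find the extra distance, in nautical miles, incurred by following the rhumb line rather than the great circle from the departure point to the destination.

Great circle: cos σ = sin φ₁ sin φ₂ + cos φ₁ cos φ₂ cos Δλ,  σ = 1.1072 rad → d_gc = 3809.9 nmi
Rhumb line: Δψ = +0.1462, q = Δφ/Δψ = 0.8598, d_rh = R√(Δφ²+q²Δλ²) = 3891.6 nmi
Excess = 3891.6 − 3809.9 = 81.7 ≈ 82 nmi

82 nmi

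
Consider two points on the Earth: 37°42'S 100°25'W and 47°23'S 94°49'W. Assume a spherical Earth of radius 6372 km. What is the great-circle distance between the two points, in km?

Haversine: a = sin²(Δφ/2)+cos φ₁ cos φ₂ sin²(Δλ/2) = 0.00840;  σ = 2·atan2(√a,√(1−a))
σ = 10.519° → d = Rσ = 6372·0.18358 = 1170 km

1170 km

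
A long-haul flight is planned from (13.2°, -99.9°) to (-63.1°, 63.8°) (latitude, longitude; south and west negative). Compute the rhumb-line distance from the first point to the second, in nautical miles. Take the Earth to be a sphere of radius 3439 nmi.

9103 nmi

Rhumb course C = atan2(Δλ, Δψ) with Δψ = ln[tan(π/4+φ₂/2)/tan(π/4+φ₁/2)] = -1.6631, Δλ = +2.8571 → C = 120.20°
d = R·|Δφ| / |cos C| = 3439·1.33169 / 0.50307 = 9103 nmi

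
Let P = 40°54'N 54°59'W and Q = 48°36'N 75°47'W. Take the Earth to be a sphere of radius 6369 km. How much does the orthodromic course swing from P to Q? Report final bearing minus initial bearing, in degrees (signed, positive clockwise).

-14.8°

At departure: θ₁ = atan2(sin Δλ cos φ₂, cos φ₁ sin φ₂ − sin φ₁ cos φ₂ cos Δλ) = 304.63°
At arrival: θ₂ = atan2(sin Δλ cos φ₁, −cos φ₂ sin φ₁ + sin φ₂ cos φ₁ cos Δλ) = 289.88°
Δθ = θ₂ − θ₁ = -14.8°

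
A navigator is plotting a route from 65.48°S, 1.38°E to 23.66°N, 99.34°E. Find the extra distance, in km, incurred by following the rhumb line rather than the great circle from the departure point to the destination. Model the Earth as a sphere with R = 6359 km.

Great circle: cos σ = sin φ₁ sin φ₂ + cos φ₁ cos φ₂ cos Δλ,  σ = 2.0018 rad → d_gc = 12729.3 km
Rhumb line: Δψ = +1.9517, q = Δφ/Δψ = 0.7972, d_rh = R√(Δφ²+q²Δλ²) = 13152.6 km
Excess = 13152.6 − 12729.3 = 423.3 ≈ 423 km

423 km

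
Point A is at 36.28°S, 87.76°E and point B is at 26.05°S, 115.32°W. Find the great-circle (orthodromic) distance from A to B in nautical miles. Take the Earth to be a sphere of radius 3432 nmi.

6827 nmi

Haversine: a = sin²(Δφ/2)+cos φ₁ cos φ₂ sin²(Δλ/2) = 0.70320;  σ = 2·atan2(√a,√(1−a))
σ = 113.979° → d = Rσ = 3432·1.98932 = 6827 nmi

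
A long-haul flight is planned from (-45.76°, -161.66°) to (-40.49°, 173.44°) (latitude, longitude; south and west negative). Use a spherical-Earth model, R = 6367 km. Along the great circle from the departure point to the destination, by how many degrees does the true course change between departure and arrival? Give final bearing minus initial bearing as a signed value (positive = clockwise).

+17.2°

Initial bearing θ₁ = atan2(sin Δλ cos φ₂, cos φ₁ sin φ₂ − sin φ₁ cos φ₂ cos Δλ) = 277.33°
Final bearing θ₂ = (initial bearing from the destination back to the start) + 180° = 294.51°
Δθ = θ₂ − θ₁ = +17.2°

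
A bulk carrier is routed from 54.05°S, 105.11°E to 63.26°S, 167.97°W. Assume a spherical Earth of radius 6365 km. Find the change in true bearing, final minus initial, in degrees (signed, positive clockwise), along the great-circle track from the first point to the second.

-78.1°

Initial bearing θ₁ = atan2(sin Δλ cos φ₂, cos φ₁ sin φ₂ − sin φ₁ cos φ₂ cos Δλ) = 138.33°
Final bearing θ₂ = (initial bearing from the destination back to the start) + 180° = 60.18°
Δθ = θ₂ − θ₁ = -78.1°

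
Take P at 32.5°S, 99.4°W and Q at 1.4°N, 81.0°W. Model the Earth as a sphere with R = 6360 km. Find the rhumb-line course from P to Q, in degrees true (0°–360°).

Meridional parts: M(φ₁)=-0.6004, M(φ₂)=+0.0244 → ΔM = +0.6248;  Δλ = +0.3211 rad
tan C = Δλ / ΔM = +0.5140 → C = 27.20°

27.2°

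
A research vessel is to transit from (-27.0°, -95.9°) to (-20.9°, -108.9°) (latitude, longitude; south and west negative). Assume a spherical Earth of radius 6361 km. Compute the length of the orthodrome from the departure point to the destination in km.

1481 km

Haversine: a = sin²(Δφ/2)+cos φ₁ cos φ₂ sin²(Δλ/2) = 0.01350;  σ = 2·atan2(√a,√(1−a))
σ = 13.343° → d = Rσ = 6361·0.23289 = 1481 km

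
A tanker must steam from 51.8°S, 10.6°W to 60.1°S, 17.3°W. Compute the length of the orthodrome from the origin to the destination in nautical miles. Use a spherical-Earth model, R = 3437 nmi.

Haversine: a = sin²(Δφ/2)+cos φ₁ cos φ₂ sin²(Δλ/2) = 0.00629;  σ = 2·atan2(√a,√(1−a))
σ = 9.098° → d = Rσ = 3437·0.15878 = 546 nmi

546 nmi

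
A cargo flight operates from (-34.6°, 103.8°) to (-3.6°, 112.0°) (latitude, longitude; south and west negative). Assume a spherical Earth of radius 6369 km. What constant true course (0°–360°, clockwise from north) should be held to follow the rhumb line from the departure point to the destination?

13.8°

Δψ = ln[tan(π/4+φ₂/2)/tan(π/4+φ₁/2)] = +0.5815
Δλ = +0.1431 rad (taken the short way round)
course = atan2(Δλ, Δψ) = 13.83°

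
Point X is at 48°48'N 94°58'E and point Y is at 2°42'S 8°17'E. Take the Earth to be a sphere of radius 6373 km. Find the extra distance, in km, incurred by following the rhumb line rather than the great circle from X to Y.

215 km

Great circle: cos σ = sin φ₁ sin φ₂ + cos φ₁ cos φ₂ cos Δλ,  σ = 1.5682 rad → d_gc = 9993.97 km
Rhumb line: Δψ = -1.0256, q = Δφ/Δψ = 0.8764, d_rh = R√(Δφ²+q²Δλ²) = 10208.48 km
Excess = 10208.48 − 9993.97 = 214.51 ≈ 215 km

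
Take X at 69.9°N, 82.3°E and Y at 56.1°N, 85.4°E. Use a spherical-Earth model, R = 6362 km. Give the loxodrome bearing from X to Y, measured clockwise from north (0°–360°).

Meridional parts: M(φ₁)=+1.7303, M(φ₂)=+1.1882 → ΔM = -0.5421;  Δλ = +0.0541 rad
tan C = Δλ / ΔM = -0.0998 → C = 174.30°

174.3°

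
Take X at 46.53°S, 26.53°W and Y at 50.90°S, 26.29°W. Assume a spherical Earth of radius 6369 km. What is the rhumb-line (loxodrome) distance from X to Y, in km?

Δψ = ln[tan(π/4+φ₂/2)/tan(π/4+φ₁/2)] = -0.1157;  Δφ = -0.0763 rad,  Δλ = +0.0042 rad
q = Δφ/Δψ = 0.6592
d = R·√(Δφ² + q²Δλ²) = 6369·0.07632 = 486 km

486 km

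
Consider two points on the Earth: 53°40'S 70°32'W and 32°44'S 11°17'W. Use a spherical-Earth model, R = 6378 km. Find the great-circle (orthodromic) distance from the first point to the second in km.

5158 km

cos σ = sin φ₁ sin φ₂ + cos φ₁ cos φ₂ cos Δλ
      = sin(-53.67°)sin(-32.73°) + cos(-53.67°)cos(-32.73°)cos(59.25°) = 0.6904
σ = 46.336° → d = Rσ = 6378·0.80872 = 5158 km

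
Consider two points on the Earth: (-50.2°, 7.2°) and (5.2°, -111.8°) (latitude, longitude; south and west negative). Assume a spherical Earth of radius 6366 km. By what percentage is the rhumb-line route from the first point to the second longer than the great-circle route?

4.9%

Great circle: σ = 1.9592 rad → d_gc = Rσ = 12472.1 km
Rhumb: Δφ = +0.9669, Δλ = -2.0769, Δψ = +1.1070, q = Δφ/Δψ = 0.8734 → d_rh = R√(Δφ²+q²Δλ²) = 13086.5 km
Excess = (13086.5 − 12472.1) / 12472.1 = 614.4 / 12472.1 = 4.93% ≈ 4.9%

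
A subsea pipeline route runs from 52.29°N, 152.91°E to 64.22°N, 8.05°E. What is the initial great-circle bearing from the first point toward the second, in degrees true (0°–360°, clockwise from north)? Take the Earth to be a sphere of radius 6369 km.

θ = atan2( sin Δλ·cos φ₂ ,  cos φ₁ sin φ₂ − sin φ₁ cos φ₂ cos Δλ )
  = atan2(-0.2503, +0.8321) = 343.26°

343.3°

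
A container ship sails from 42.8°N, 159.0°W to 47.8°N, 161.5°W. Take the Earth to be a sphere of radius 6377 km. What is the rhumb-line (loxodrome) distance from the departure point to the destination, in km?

590 km

Δψ = ln[tan(π/4+φ₂/2)/tan(π/4+φ₁/2)] = +0.1242;  Δφ = +0.0873 rad,  Δλ = -0.0436 rad
q = Δφ/Δψ = 0.7027
d = R·√(Δφ² + q²Δλ²) = 6377·0.09250 = 590 km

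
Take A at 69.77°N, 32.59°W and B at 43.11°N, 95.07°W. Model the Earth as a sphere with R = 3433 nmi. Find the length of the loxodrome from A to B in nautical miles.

Δψ = ln[tan(π/4+φ₂/2)/tan(π/4+φ₁/2)] = -0.8883;  Δφ = -0.4653 rad,  Δλ = -1.0905 rad
q = Δφ/Δψ = 0.5238
d = R·√(Δφ² + q²Δλ²) = 3433·0.73676 = 2529 nmi

2529 nmi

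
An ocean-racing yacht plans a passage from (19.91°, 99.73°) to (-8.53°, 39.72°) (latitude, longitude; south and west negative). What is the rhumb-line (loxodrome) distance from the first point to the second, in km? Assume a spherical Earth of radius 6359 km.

7278 km

Rhumb course C = atan2(Δλ, Δψ) with Δψ = ln[tan(π/4+φ₂/2)/tan(π/4+φ₁/2)] = -0.5041, Δλ = -1.0474 → C = 244.30°
d = R·|Δφ| / |cos C| = 6359·0.49637 / 0.43371 = 7278 km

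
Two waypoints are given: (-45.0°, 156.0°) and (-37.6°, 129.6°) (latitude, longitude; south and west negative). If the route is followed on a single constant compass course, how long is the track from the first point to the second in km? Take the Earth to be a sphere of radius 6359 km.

2346 km

Rhumb course C = atan2(Δλ, Δψ) with Δψ = ln[tan(π/4+φ₂/2)/tan(π/4+φ₁/2)] = +0.1722, Δλ = -0.4608 → C = 290.49°
d = R·|Δφ| / |cos C| = 6359·0.12915 / 0.35011 = 2346 km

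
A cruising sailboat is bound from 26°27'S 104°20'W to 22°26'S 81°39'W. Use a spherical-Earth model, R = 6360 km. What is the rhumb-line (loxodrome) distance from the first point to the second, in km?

2335 km

Rhumb course C = atan2(Δλ, Δψ) with Δψ = ln[tan(π/4+φ₂/2)/tan(π/4+φ₁/2)] = +0.0770, Δλ = +0.3959 → C = 78.99°
d = R·|Δφ| / |cos C| = 6360·0.07010 / 0.19098 = 2335 km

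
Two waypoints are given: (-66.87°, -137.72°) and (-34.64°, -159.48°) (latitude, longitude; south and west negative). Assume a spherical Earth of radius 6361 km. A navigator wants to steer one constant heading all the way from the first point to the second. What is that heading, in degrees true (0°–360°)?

338.0°

Δψ = ln[tan(π/4+φ₂/2)/tan(π/4+φ₁/2)] = +0.9413
Δλ = -0.3798 rad (taken the short way round)
course = atan2(Δλ, Δψ) = 338.03°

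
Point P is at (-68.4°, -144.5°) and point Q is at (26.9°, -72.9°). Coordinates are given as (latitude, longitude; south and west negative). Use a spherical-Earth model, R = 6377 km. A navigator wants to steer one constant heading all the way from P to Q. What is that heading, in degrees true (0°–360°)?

30.2°

Meridional parts: M(φ₁)=-1.6567, M(φ₂)=+0.4878 → ΔM = +2.1445;  Δλ = +1.2497 rad
tan C = Δλ / ΔM = +0.5827 → C = 30.23°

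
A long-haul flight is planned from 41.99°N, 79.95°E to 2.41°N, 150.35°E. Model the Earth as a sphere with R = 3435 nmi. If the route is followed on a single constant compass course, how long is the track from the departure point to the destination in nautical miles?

4482 nmi

Rhumb course C = atan2(Δλ, Δψ) with Δψ = ln[tan(π/4+φ₂/2)/tan(π/4+φ₁/2)] = -0.7669, Δλ = +1.2287 → C = 121.97°
d = R·|Δφ| / |cos C| = 3435·0.69080 / 0.52946 = 4482 nmi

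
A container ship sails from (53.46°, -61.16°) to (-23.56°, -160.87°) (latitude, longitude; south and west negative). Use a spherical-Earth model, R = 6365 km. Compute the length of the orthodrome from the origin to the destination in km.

12709 km

cos σ = sin φ₁ sin φ₂ + cos φ₁ cos φ₂ cos Δλ
      = sin(53.46°)sin(-23.56°) + cos(53.46°)cos(-23.56°)cos(-99.71°) = -0.4132
σ = 114.405° → d = Rσ = 6365·1.99675 = 12709 km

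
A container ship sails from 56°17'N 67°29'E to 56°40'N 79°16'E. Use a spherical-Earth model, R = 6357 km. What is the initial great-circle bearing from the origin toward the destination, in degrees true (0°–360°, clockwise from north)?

81.7°

N = sin Δλ·cos φ₂ = +0.1122;  D = cos φ₁ sin φ₂ − sin φ₁ cos φ₂ cos Δλ = +0.0163
initial course = atan2(N, D) = 81.72°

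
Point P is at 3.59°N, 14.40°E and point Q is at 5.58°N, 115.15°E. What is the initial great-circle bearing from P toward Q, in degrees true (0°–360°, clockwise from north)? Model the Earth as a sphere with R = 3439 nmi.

83.7°

N = sin Δλ·cos φ₂ = +0.9778;  D = cos φ₁ sin φ₂ − sin φ₁ cos φ₂ cos Δλ = +0.1087
initial course = atan2(N, D) = 83.66°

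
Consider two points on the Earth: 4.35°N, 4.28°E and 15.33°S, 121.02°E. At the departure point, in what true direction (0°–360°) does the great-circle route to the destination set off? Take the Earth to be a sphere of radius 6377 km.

105.0°

N = sin Δλ·cos φ₂ = +0.8613;  D = cos φ₁ sin φ₂ − sin φ₁ cos φ₂ cos Δλ = -0.2307
initial course = atan2(N, D) = 105.00°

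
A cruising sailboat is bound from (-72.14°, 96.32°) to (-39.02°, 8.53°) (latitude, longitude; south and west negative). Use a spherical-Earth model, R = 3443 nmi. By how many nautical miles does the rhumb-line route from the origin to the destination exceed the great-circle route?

236 nmi

Great circle: cos σ = sin φ₁ sin φ₂ + cos φ₁ cos φ₂ cos Δλ,  σ = 0.9167 rad → d_gc = 3156.2 nmi
Rhumb line: Δψ = +1.1099, q = Δφ/Δψ = 0.5208, d_rh = R√(Δφ²+q²Δλ²) = 3392.6 nmi
Excess = 3392.6 − 3156.2 = 236.4 ≈ 236 nmi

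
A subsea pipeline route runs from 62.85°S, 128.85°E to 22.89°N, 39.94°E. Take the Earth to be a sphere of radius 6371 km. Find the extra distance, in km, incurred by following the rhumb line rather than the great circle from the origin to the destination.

290 km

Great circle: cos σ = sin φ₁ sin φ₂ + cos φ₁ cos φ₂ cos Δλ,  σ = 1.9157 rad → d_gc = 12204.940 km
Rhumb line: Δψ = +1.8316, q = Δφ/Δψ = 0.8170, d_rh = R√(Δφ²+q²Δλ²) = 12495.439 km
Excess = 12495.439 − 12204.940 = 290.499 ≈ 290 km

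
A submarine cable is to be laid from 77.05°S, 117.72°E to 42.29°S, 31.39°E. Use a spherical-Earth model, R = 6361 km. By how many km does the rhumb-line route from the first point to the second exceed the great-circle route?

407 km

Great circle: cos σ = sin φ₁ sin φ₂ + cos φ₁ cos φ₂ cos Δλ,  σ = 0.8415 rad → d_gc = 5352.5 km
Rhumb line: Δψ = +1.3600, q = Δφ/Δψ = 0.4461, d_rh = R√(Δφ²+q²Δλ²) = 5759.5 km
Excess = 5759.5 − 5352.5 = 407.0 ≈ 407 km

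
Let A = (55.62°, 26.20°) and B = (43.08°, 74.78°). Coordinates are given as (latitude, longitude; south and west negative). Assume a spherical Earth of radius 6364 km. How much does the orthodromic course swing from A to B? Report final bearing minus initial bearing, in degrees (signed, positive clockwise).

Initial bearing θ₁ = atan2(sin Δλ cos φ₂, cos φ₁ sin φ₂ − sin φ₁ cos φ₂ cos Δλ) = 91.37°
Final bearing θ₂ = (initial bearing from the destination back to the start) + 180° = 129.39°
Δθ = θ₂ − θ₁ = +38.0°

+38.0°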